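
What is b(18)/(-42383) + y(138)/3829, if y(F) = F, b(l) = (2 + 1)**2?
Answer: 5814393/162284507 ≈ 0.035828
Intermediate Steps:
b(l) = 9 (b(l) = 3**2 = 9)
b(18)/(-42383) + y(138)/3829 = 9/(-42383) + 138/3829 = 9*(-1/42383) + 138*(1/3829) = -9/42383 + 138/3829 = 5814393/162284507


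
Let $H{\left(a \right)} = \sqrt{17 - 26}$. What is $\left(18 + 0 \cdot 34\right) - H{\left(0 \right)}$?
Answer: $18 - 3 i \approx 18.0 - 3.0 i$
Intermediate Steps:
$H{\left(a \right)} = 3 i$ ($H{\left(a \right)} = \sqrt{-9} = 3 i$)
$\left(18 + 0 \cdot 34\right) - H{\left(0 \right)} = \left(18 + 0 \cdot 34\right) - 3 i = \left(18 + 0\right) - 3 i = 18 - 3 i$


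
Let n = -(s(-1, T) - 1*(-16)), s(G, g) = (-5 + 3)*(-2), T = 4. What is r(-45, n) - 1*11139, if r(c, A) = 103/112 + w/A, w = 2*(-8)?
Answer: -6236877/560 ≈ -11137.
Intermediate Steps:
w = -16
s(G, g) = 4 (s(G, g) = -2*(-2) = 4)
n = -20 (n = -(4 - 1*(-16)) = -(4 + 16) = -1*20 = -20)
r(c, A) = 103/112 - 16/A
r(-45, n) - 1*11139 = (103/112 - 16/(-20)) - 1*11139 = (103/112 - 16*(-1/20)) - 11139 = (103/112 + ⅘) - 11139 = 963/560 - 11139 = -6236877/560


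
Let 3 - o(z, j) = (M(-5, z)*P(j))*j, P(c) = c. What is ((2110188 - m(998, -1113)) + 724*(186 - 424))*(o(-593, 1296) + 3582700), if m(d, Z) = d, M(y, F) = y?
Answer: 23205315015474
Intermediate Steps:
o(z, j) = 3 + 5*j² (o(z, j) = 3 - (-5*j)*j = 3 - (-5)*j² = 3 + 5*j²)
((2110188 - m(998, -1113)) + 724*(186 - 424))*(o(-593, 1296) + 3582700) = ((2110188 - 1*998) + 724*(186 - 424))*((3 + 5*1296²) + 3582700) = ((2110188 - 998) + 724*(-238))*((3 + 5*1679616) + 3582700) = (2109190 - 172312)*((3 + 8398080) + 3582700) = 1936878*(8398083 + 3582700) = 1936878*11980783 = 23205315015474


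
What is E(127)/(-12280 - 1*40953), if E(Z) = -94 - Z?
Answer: 221/53233 ≈ 0.0041516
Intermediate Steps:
E(127)/(-12280 - 1*40953) = (-94 - 1*127)/(-12280 - 1*40953) = (-94 - 127)/(-12280 - 40953) = -221/(-53233) = -221*(-1/53233) = 221/53233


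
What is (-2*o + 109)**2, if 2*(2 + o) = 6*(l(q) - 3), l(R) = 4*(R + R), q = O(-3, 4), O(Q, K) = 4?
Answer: 3721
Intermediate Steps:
q = 4
l(R) = 8*R (l(R) = 4*(2*R) = 8*R)
o = 85 (o = -2 + (6*(8*4 - 3))/2 = -2 + (6*(32 - 3))/2 = -2 + (6*29)/2 = -2 + (1/2)*174 = -2 + 87 = 85)
(-2*o + 109)**2 = (-2*85 + 109)**2 = (-170 + 109)**2 = (-61)**2 = 3721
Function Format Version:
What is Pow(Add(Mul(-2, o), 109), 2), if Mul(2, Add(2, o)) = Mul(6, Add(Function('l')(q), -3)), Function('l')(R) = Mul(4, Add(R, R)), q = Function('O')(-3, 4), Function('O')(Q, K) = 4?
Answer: 3721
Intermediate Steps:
q = 4
Function('l')(R) = Mul(8, R) (Function('l')(R) = Mul(4, Mul(2, R)) = Mul(8, R))
o = 85 (o = Add(-2, Mul(Rational(1, 2), Mul(6, Add(Mul(8, 4), -3)))) = Add(-2, Mul(Rational(1, 2), Mul(6, Add(32, -3)))) = Add(-2, Mul(Rational(1, 2), Mul(6, 29))) = Add(-2, Mul(Rational(1, 2), 174)) = Add(-2, 87) = 85)
Pow(Add(Mul(-2, o), 109), 2) = Pow(Add(Mul(-2, 85), 109), 2) = Pow(Add(-170, 109), 2) = Pow(-61, 2) = 3721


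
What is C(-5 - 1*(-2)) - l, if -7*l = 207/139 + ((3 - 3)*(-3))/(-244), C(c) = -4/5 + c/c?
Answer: 2008/4865 ≈ 0.41274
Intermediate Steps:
C(c) = ⅕ (C(c) = -4*⅕ + 1 = -⅘ + 1 = ⅕)
l = -207/973 (l = -(207/139 + ((3 - 3)*(-3))/(-244))/7 = -(207*(1/139) + (0*(-3))*(-1/244))/7 = -(207/139 + 0*(-1/244))/7 = -(207/139 + 0)/7 = -⅐*207/139 = -207/973 ≈ -0.21274)
C(-5 - 1*(-2)) - l = ⅕ - 1*(-207/973) = ⅕ + 207/973 = 2008/4865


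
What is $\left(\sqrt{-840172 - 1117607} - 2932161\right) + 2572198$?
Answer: $-359963 + 321 i \sqrt{19} \approx -3.5996 \cdot 10^{5} + 1399.2 i$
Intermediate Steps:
$\left(\sqrt{-840172 - 1117607} - 2932161\right) + 2572198 = \left(\sqrt{-1957779} - 2932161\right) + 2572198 = \left(321 i \sqrt{19} - 2932161\right) + 2572198 = \left(-2932161 + 321 i \sqrt{19}\right) + 2572198 = -359963 + 321 i \sqrt{19}$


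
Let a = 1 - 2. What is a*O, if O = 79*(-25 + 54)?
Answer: -2291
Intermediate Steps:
a = -1
O = 2291 (O = 79*29 = 2291)
a*O = -1*2291 = -2291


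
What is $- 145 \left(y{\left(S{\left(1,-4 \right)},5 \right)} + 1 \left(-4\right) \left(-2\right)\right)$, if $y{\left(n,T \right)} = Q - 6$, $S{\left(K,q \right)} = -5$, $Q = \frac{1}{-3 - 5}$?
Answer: $- \frac{2175}{8} \approx -271.88$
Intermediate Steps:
$Q = - \frac{1}{8}$ ($Q = \frac{1}{-8} = - \frac{1}{8} \approx -0.125$)
$y{\left(n,T \right)} = - \frac{49}{8}$ ($y{\left(n,T \right)} = - \frac{1}{8} - 6 = - \frac{49}{8}$)
$- 145 \left(y{\left(S{\left(1,-4 \right)},5 \right)} + 1 \left(-4\right) \left(-2\right)\right) = - 145 \left(- \frac{49}{8} + 1 \left(-4\right) \left(-2\right)\right) = - 145 \left(- \frac{49}{8} - -8\right) = - 145 \left(- \frac{49}{8} + 8\right) = \left(-145\right) \frac{15}{8} = - \frac{2175}{8}$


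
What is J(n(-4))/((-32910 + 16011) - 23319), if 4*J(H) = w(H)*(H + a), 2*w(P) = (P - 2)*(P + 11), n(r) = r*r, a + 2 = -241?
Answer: 14301/53624 ≈ 0.26669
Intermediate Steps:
a = -243 (a = -2 - 241 = -243)
n(r) = r²
w(P) = (-2 + P)*(11 + P)/2 (w(P) = ((P - 2)*(P + 11))/2 = ((-2 + P)*(11 + P))/2 = (-2 + P)*(11 + P)/2)
J(H) = (-243 + H)*(-11 + H²/2 + 9*H/2)/4 (J(H) = ((-11 + H²/2 + 9*H/2)*(H - 243))/4 = ((-11 + H²/2 + 9*H/2)*(-243 + H))/4 = ((-243 + H)*(-11 + H²/2 + 9*H/2))/4 = (-243 + H)*(-11 + H²/2 + 9*H/2)/4)
J(n(-4))/((-32910 + 16011) - 23319) = ((-243 + (-4)²)*(-22 + ((-4)²)² + 9*(-4)²)/8)/((-32910 + 16011) - 23319) = ((-243 + 16)*(-22 + 16² + 9*16)/8)/(-16899 - 23319) = ((⅛)*(-227)*(-22 + 256 + 144))/(-40218) = ((⅛)*(-227)*378)*(-1/40218) = -42903/4*(-1/40218) = 14301/53624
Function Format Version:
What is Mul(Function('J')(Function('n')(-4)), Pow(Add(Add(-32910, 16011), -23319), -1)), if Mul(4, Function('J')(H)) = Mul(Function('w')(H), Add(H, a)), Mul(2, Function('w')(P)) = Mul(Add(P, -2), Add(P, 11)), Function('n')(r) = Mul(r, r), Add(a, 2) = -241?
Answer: Rational(14301, 53624) ≈ 0.26669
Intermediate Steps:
a = -243 (a = Add(-2, -241) = -243)
Function('n')(r) = Pow(r, 2)
Function('w')(P) = Mul(Rational(1, 2), Add(-2, P), Add(11, P)) (Function('w')(P) = Mul(Rational(1, 2), Mul(Add(P, -2), Add(P, 11))) = Mul(Rational(1, 2), Mul(Add(-2, P), Add(11, P))) = Mul(Rational(1, 2), Add(-2, P), Add(11, P)))
Function('J')(H) = Mul(Rational(1, 4), Add(-243, H), Add(-11, Mul(Rational(1, 2), Pow(H, 2)), Mul(Rational(9, 2), H))) (Function('J')(H) = Mul(Rational(1, 4), Mul(Add(-11, Mul(Rational(1, 2), Pow(H, 2)), Mul(Rational(9, 2), H)), Add(H, -243))) = Mul(Rational(1, 4), Mul(Add(-11, Mul(Rational(1, 2), Pow(H, 2)), Mul(Rational(9, 2), H)), Add(-243, H))) = Mul(Rational(1, 4), Mul(Add(-243, H), Add(-11, Mul(Rational(1, 2), Pow(H, 2)), Mul(Rational(9, 2), H)))) = Mul(Rational(1, 4), Add(-243, H), Add(-11, Mul(Rational(1, 2), Pow(H, 2)), Mul(Rational(9, 2), H))))
Mul(Function('J')(Function('n')(-4)), Pow(Add(Add(-32910, 16011), -23319), -1)) = Mul(Mul(Rational(1, 8), Add(-243, Pow(-4, 2)), Add(-22, Pow(Pow(-4, 2), 2), Mul(9, Pow(-4, 2)))), Pow(Add(Add(-32910, 16011), -23319), -1)) = Mul(Mul(Rational(1, 8), Add(-243, 16), Add(-22, Pow(16, 2), Mul(9, 16))), Pow(Add(-16899, -23319), -1)) = Mul(Mul(Rational(1, 8), -227, Add(-22, 256, 144)), Pow(-40218, -1)) = Mul(Mul(Rational(1, 8), -227, 378), Rational(-1, 40218)) = Mul(Rational(-42903, 4), Rational(-1, 40218)) = Rational(14301, 53624)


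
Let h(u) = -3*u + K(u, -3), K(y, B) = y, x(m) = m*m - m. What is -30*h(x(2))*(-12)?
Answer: -1440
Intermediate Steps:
x(m) = m² - m
h(u) = -2*u (h(u) = -3*u + u = -2*u)
-30*h(x(2))*(-12) = -(-60)*2*(-1 + 2)*(-12) = -(-60)*2*1*(-12) = -(-60)*2*(-12) = -30*(-4)*(-12) = 120*(-12) = -1440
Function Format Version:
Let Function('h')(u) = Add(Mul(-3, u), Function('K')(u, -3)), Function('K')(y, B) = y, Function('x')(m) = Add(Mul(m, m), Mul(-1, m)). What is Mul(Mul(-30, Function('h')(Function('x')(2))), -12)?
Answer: -1440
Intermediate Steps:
Function('x')(m) = Add(Pow(m, 2), Mul(-1, m))
Function('h')(u) = Mul(-2, u) (Function('h')(u) = Add(Mul(-3, u), u) = Mul(-2, u))
Mul(Mul(-30, Function('h')(Function('x')(2))), -12) = Mul(Mul(-30, Mul(-2, Mul(2, Add(-1, 2)))), -12) = Mul(Mul(-30, Mul(-2, Mul(2, 1))), -12) = Mul(Mul(-30, Mul(-2, 2)), -12) = Mul(Mul(-30, -4), -12) = Mul(120, -12) = -1440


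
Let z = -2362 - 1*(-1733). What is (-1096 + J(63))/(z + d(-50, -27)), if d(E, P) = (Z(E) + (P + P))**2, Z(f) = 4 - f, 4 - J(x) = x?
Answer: 1155/629 ≈ 1.8362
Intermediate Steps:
J(x) = 4 - x
z = -629 (z = -2362 + 1733 = -629)
d(E, P) = (4 - E + 2*P)**2 (d(E, P) = ((4 - E) + (P + P))**2 = ((4 - E) + 2*P)**2 = (4 - E + 2*P)**2)
(-1096 + J(63))/(z + d(-50, -27)) = (-1096 + (4 - 1*63))/(-629 + (4 - 1*(-50) + 2*(-27))**2) = (-1096 + (4 - 63))/(-629 + (4 + 50 - 54)**2) = (-1096 - 59)/(-629 + 0**2) = -1155/(-629 + 0) = -1155/(-629) = -1155*(-1/629) = 1155/629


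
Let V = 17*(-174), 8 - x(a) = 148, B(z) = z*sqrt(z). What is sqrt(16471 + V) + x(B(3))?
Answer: -140 + sqrt(13513) ≈ -23.755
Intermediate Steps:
B(z) = z**(3/2)
x(a) = -140 (x(a) = 8 - 1*148 = 8 - 148 = -140)
V = -2958
sqrt(16471 + V) + x(B(3)) = sqrt(16471 - 2958) - 140 = sqrt(13513) - 140 = -140 + sqrt(13513)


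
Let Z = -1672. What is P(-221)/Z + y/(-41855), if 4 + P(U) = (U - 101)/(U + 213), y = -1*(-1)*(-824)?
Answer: -50733/25447840 ≈ -0.0019936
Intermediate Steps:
y = -824 (y = 1*(-824) = -824)
P(U) = -4 + (-101 + U)/(213 + U) (P(U) = -4 + (U - 101)/(U + 213) = -4 + (-101 + U)/(213 + U))
P(-221)/Z + y/(-41855) = ((-953 - 3*(-221))/(213 - 221))/(-1672) - 824/(-41855) = ((-953 + 663)/(-8))*(-1/1672) - 824*(-1/41855) = -1/8*(-290)*(-1/1672) + 824/41855 = (145/4)*(-1/1672) + 824/41855 = -145/6688 + 824/41855 = -50733/25447840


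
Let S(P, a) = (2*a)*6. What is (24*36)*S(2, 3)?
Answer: 31104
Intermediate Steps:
S(P, a) = 12*a
(24*36)*S(2, 3) = (24*36)*(12*3) = 864*36 = 31104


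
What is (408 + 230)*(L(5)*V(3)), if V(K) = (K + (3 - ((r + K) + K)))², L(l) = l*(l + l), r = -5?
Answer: 797500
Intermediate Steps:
L(l) = 2*l² (L(l) = l*(2*l) = 2*l²)
V(K) = (8 - K)² (V(K) = (K + (3 - ((-5 + K) + K)))² = (K + (3 - (-5 + 2*K)))² = (K + (3 + (5 - 2*K)))² = (K + (8 - 2*K))² = (8 - K)²)
(408 + 230)*(L(5)*V(3)) = (408 + 230)*((2*5²)*(-8 + 3)²) = 638*((2*25)*(-5)²) = 638*(50*25) = 638*1250 = 797500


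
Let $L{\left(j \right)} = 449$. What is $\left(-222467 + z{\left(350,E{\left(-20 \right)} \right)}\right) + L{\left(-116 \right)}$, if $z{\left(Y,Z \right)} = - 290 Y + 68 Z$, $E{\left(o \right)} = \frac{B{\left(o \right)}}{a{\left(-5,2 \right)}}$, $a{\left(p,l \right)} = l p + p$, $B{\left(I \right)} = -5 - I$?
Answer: $-323586$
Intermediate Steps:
$a{\left(p,l \right)} = p + l p$
$E{\left(o \right)} = \frac{1}{3} + \frac{o}{15}$ ($E{\left(o \right)} = \frac{-5 - o}{\left(-5\right) \left(1 + 2\right)} = \frac{-5 - o}{\left(-5\right) 3} = \frac{-5 - o}{-15} = \left(-5 - o\right) \left(- \frac{1}{15}\right) = \frac{1}{3} + \frac{o}{15}$)
$\left(-222467 + z{\left(350,E{\left(-20 \right)} \right)}\right) + L{\left(-116 \right)} = \left(-222467 + \left(\left(-290\right) 350 + 68 \left(\frac{1}{3} + \frac{1}{15} \left(-20\right)\right)\right)\right) + 449 = \left(-222467 - \left(101500 - 68 \left(\frac{1}{3} - \frac{4}{3}\right)\right)\right) + 449 = \left(-222467 + \left(-101500 + 68 \left(-1\right)\right)\right) + 449 = \left(-222467 - 101568\right) + 449 = -324035 + 449 = -323586$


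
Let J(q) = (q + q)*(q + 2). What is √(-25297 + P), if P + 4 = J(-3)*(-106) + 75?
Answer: I*√25862 ≈ 160.82*I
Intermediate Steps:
J(q) = 2*q*(2 + q) (J(q) = (2*q)*(2 + q) = 2*q*(2 + q))
P = -565 (P = -4 + ((2*(-3)*(2 - 3))*(-106) + 75) = -4 + ((2*(-3)*(-1))*(-106) + 75) = -4 + (6*(-106) + 75) = -4 + (-636 + 75) = -4 - 561 = -565)
√(-25297 + P) = √(-25297 - 565) = √(-25862) = I*√25862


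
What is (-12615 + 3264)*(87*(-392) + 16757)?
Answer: 162211797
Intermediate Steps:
(-12615 + 3264)*(87*(-392) + 16757) = -9351*(-34104 + 16757) = -9351*(-17347) = 162211797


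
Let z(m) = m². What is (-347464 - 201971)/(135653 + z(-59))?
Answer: -183145/46378 ≈ -3.9490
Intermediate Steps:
(-347464 - 201971)/(135653 + z(-59)) = (-347464 - 201971)/(135653 + (-59)²) = -549435/(135653 + 3481) = -549435/139134 = -549435*1/139134 = -183145/46378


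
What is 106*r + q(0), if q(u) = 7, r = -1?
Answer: -99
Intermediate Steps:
106*r + q(0) = 106*(-1) + 7 = -106 + 7 = -99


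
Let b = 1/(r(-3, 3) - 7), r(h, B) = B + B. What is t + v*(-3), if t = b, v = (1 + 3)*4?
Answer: -49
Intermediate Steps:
r(h, B) = 2*B
v = 16 (v = 4*4 = 16)
b = -1 (b = 1/(2*3 - 7) = 1/(6 - 7) = 1/(-1) = -1)
t = -1
t + v*(-3) = -1 + 16*(-3) = -1 - 48 = -49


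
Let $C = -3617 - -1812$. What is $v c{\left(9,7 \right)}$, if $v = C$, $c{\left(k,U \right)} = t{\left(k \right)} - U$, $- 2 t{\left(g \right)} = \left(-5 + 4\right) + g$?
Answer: $19855$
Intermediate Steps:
$t{\left(g \right)} = \frac{1}{2} - \frac{g}{2}$ ($t{\left(g \right)} = - \frac{\left(-5 + 4\right) + g}{2} = - \frac{-1 + g}{2} = \frac{1}{2} - \frac{g}{2}$)
$c{\left(k,U \right)} = \frac{1}{2} - U - \frac{k}{2}$ ($c{\left(k,U \right)} = \left(\frac{1}{2} - \frac{k}{2}\right) - U = \frac{1}{2} - U - \frac{k}{2}$)
$C = -1805$ ($C = -3617 + 1812 = -1805$)
$v = -1805$
$v c{\left(9,7 \right)} = - 1805 \left(\frac{1}{2} - 7 - \frac{9}{2}\right) = \left(-1805\right) \left(-11\right) = 19855$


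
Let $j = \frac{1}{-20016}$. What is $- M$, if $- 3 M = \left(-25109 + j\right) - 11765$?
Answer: $- \frac{738069985}{60048} \approx -12291.0$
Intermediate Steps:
$j = - \frac{1}{20016} \approx -4.996 \cdot 10^{-5}$
$M = \frac{738069985}{60048}$ ($M = - \frac{\left(-25109 - \frac{1}{20016}\right) - 11765}{3} = - \frac{- \frac{502581745}{20016} - 11765}{3} = \left(- \frac{1}{3}\right) \left(- \frac{738069985}{20016}\right) = \frac{738069985}{60048} \approx 12291.0$)
$- M = \left(-1\right) \frac{738069985}{60048} = - \frac{738069985}{60048}$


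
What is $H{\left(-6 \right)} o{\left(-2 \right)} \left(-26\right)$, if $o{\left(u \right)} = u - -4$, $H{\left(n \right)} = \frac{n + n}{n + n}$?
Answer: $-52$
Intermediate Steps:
$H{\left(n \right)} = 1$ ($H{\left(n \right)} = \frac{2 n}{2 n} = 2 n \frac{1}{2 n} = 1$)
$o{\left(u \right)} = 4 + u$ ($o{\left(u \right)} = u + 4 = 4 + u$)
$H{\left(-6 \right)} o{\left(-2 \right)} \left(-26\right) = 1 \left(4 - 2\right) \left(-26\right) = 1 \cdot 2 \left(-26\right) = 2 \left(-26\right) = -52$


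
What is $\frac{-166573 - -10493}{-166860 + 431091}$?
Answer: $- \frac{156080}{264231} \approx -0.5907$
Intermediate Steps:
$\frac{-166573 - -10493}{-166860 + 431091} = \frac{-166573 + \left(-104535 + 115028\right)}{264231} = \left(-166573 + 10493\right) \frac{1}{264231} = \left(-156080\right) \frac{1}{264231} = - \frac{156080}{264231}$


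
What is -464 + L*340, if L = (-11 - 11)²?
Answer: 164096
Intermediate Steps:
L = 484 (L = (-22)² = 484)
-464 + L*340 = -464 + 484*340 = -464 + 164560 = 164096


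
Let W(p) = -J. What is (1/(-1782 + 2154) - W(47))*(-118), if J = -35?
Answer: 768121/186 ≈ 4129.7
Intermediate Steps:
W(p) = 35 (W(p) = -1*(-35) = 35)
(1/(-1782 + 2154) - W(47))*(-118) = (1/(-1782 + 2154) - 1*35)*(-118) = (1/372 - 35)*(-118) = -13019/372*(-118) = 768121/186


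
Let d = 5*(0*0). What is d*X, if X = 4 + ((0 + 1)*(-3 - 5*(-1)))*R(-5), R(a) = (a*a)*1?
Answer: 0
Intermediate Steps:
R(a) = a² (R(a) = a²*1 = a²)
X = 54 (X = 4 + ((0 + 1)*(-3 - 5*(-1)))*(-5)² = 4 + (1*(-3 + 5))*25 = 4 + (1*2)*25 = 4 + 2*25 = 4 + 50 = 54)
d = 0 (d = 5*0 = 0)
d*X = 0*54 = 0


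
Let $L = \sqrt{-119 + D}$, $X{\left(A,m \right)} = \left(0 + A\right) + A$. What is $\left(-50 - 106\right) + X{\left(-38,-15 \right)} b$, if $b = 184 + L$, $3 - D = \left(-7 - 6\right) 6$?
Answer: $-14140 - 76 i \sqrt{38} \approx -14140.0 - 468.5 i$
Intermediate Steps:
$X{\left(A,m \right)} = 2 A$ ($X{\left(A,m \right)} = A + A = 2 A$)
$D = 81$ ($D = 3 - \left(-7 - 6\right) 6 = 3 - \left(-13\right) 6 = 3 - -78 = 3 + 78 = 81$)
$L = i \sqrt{38}$ ($L = \sqrt{-119 + 81} = \sqrt{-38} = i \sqrt{38} \approx 6.1644 i$)
$b = 184 + i \sqrt{38} \approx 184.0 + 6.1644 i$
$\left(-50 - 106\right) + X{\left(-38,-15 \right)} b = \left(-50 - 106\right) + 2 \left(-38\right) \left(184 + i \sqrt{38}\right) = \left(-50 - 106\right) - 76 \left(184 + i \sqrt{38}\right) = -156 - \left(13984 + 76 i \sqrt{38}\right) = -14140 - 76 i \sqrt{38}$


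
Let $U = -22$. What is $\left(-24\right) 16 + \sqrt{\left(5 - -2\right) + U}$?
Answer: $-384 + i \sqrt{15} \approx -384.0 + 3.873 i$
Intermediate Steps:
$\left(-24\right) 16 + \sqrt{\left(5 - -2\right) + U} = \left(-24\right) 16 + \sqrt{\left(5 - -2\right) - 22} = -384 + \sqrt{\left(5 + 2\right) - 22} = -384 + \sqrt{7 - 22} = -384 + \sqrt{-15} = -384 + i \sqrt{15}$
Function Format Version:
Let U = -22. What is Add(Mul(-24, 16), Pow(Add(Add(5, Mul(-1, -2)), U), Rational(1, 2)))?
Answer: Add(-384, Mul(I, Pow(15, Rational(1, 2)))) ≈ Add(-384.00, Mul(3.8730, I))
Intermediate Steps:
Add(Mul(-24, 16), Pow(Add(Add(5, Mul(-1, -2)), U), Rational(1, 2))) = Add(Mul(-24, 16), Pow(Add(Add(5, Mul(-1, -2)), -22), Rational(1, 2))) = Add(-384, Pow(Add(Add(5, 2), -22), Rational(1, 2))) = Add(-384, Pow(Add(7, -22), Rational(1, 2))) = Add(-384, Pow(-15, Rational(1, 2))) = Add(-384, Mul(I, Pow(15, Rational(1, 2))))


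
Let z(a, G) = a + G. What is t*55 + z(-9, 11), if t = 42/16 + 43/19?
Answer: 41169/152 ≈ 270.85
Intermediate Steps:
t = 743/152 (t = 42*(1/16) + 43*(1/19) = 21/8 + 43/19 = 743/152 ≈ 4.8882)
z(a, G) = G + a
t*55 + z(-9, 11) = (743/152)*55 + (11 - 9) = 40865/152 + 2 = 41169/152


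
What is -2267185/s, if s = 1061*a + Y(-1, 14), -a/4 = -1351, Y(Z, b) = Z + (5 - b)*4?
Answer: -2267185/5733607 ≈ -0.39542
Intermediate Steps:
Y(Z, b) = 20 + Z - 4*b (Y(Z, b) = Z + (20 - 4*b) = 20 + Z - 4*b)
a = 5404 (a = -4*(-1351) = 5404)
s = 5733607 (s = 1061*5404 + (20 - 1 - 4*14) = 5733644 + (20 - 1 - 56) = 5733644 - 37 = 5733607)
-2267185/s = -2267185/5733607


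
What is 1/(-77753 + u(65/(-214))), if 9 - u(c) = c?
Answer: -214/16637151 ≈ -1.2863e-5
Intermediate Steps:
u(c) = 9 - c
1/(-77753 + u(65/(-214))) = 1/(-77753 + (9 - 65/(-214))) = 1/(-77753 + (9 - 65*(-1)/214)) = 1/(-77753 + (9 - 1*(-65/214))) = 1/(-77753 + (9 + 65/214)) = 1/(-77753 + 1991/214) = 1/(-16637151/214) = -214/16637151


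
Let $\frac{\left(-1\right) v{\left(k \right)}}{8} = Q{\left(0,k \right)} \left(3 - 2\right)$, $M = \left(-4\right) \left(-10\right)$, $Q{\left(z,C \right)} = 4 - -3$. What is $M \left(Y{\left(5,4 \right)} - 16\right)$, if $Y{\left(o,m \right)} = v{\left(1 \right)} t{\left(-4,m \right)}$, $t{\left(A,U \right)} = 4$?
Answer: $-9600$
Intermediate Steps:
$Q{\left(z,C \right)} = 7$ ($Q{\left(z,C \right)} = 4 + 3 = 7$)
$M = 40$
$v{\left(k \right)} = -56$ ($v{\left(k \right)} = - 8 \cdot 7 \left(3 - 2\right) = - 8 \cdot 7 \cdot 1 = \left(-8\right) 7 = -56$)
$Y{\left(o,m \right)} = -224$ ($Y{\left(o,m \right)} = \left(-56\right) 4 = -224$)
$M \left(Y{\left(5,4 \right)} - 16\right) = 40 \left(-224 - 16\right) = 40 \left(-240\right) = -9600$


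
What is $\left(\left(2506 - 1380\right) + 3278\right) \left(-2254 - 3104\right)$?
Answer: $-23596632$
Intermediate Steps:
$\left(\left(2506 - 1380\right) + 3278\right) \left(-2254 - 3104\right) = \left(1126 + 3278\right) \left(-5358\right) = 4404 \left(-5358\right) = -23596632$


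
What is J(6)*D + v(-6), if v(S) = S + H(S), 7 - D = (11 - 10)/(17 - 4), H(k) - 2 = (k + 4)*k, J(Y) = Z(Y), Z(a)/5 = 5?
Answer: 2354/13 ≈ 181.08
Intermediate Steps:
Z(a) = 25 (Z(a) = 5*5 = 25)
J(Y) = 25
H(k) = 2 + k*(4 + k) (H(k) = 2 + (k + 4)*k = 2 + (4 + k)*k = 2 + k*(4 + k))
D = 90/13 (D = 7 - (11 - 10)/(17 - 4) = 7 - 1/13 = 90/13 ≈ 6.9231)
v(S) = 2 + S² + 5*S (v(S) = S + (2 + S² + 4*S) = 2 + S² + 5*S)
J(6)*D + v(-6) = 25*(90/13) + (2 + (-6)² + 5*(-6)) = 2250/13 + (2 + 36 - 30) = 2250/13 + 8 = 2354/13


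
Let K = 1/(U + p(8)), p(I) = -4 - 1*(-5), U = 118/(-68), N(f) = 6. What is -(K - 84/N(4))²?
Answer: -147456/625 ≈ -235.93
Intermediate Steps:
U = -59/34 (U = 118*(-1/68) = -59/34 ≈ -1.7353)
p(I) = 1 (p(I) = -4 + 5 = 1)
K = -34/25 (K = 1/(-59/34 + 1) = 1/(-25/34) = -34/25 ≈ -1.3600)
-(K - 84/N(4))² = -(-34/25 - 84/6)² = -(-34/25 - 84*⅙)² = -(-34/25 - 14)² = -(-384/25)² = -1*147456/625 = -147456/625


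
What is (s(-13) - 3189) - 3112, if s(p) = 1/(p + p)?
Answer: -163827/26 ≈ -6301.0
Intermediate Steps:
s(p) = 1/(2*p)
(s(-13) - 3189) - 3112 = ((½)/(-13) - 3189) - 3112 = ((½)*(-1/13) - 3189) - 3112 = (-1/26 - 3189) - 3112 = -82915/26 - 3112 = -163827/26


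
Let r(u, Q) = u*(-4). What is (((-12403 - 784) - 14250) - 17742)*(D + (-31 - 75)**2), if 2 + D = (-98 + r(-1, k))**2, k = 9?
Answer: -906742530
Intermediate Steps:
r(u, Q) = -4*u
D = 8834 (D = -2 + (-98 - 4*(-1))**2 = -2 + (-98 + 4)**2 = -2 + (-94)**2 = -2 + 8836 = 8834)
(((-12403 - 784) - 14250) - 17742)*(D + (-31 - 75)**2) = (((-12403 - 784) - 14250) - 17742)*(8834 + (-31 - 75)**2) = ((-13187 - 14250) - 17742)*(8834 + (-106)**2) = (-27437 - 17742)*(8834 + 11236) = -45179*20070 = -906742530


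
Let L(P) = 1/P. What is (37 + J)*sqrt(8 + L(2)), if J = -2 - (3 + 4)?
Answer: 14*sqrt(34) ≈ 81.633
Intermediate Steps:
J = -9 (J = -2 - 1*7 = -2 - 7 = -9)
(37 + J)*sqrt(8 + L(2)) = (37 - 9)*sqrt(8 + 1/2) = 28*sqrt(8 + 1/2) = 28*sqrt(17/2) = 28*(sqrt(34)/2) = 14*sqrt(34)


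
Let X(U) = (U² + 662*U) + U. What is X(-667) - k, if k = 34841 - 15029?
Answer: -17144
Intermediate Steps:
k = 19812
X(U) = U² + 663*U
X(-667) - k = -667*(663 - 667) - 1*19812 = -667*(-4) - 19812 = 2668 - 19812 = -17144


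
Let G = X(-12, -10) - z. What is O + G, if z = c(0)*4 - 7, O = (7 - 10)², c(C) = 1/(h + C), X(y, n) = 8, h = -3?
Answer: 76/3 ≈ 25.333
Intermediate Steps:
c(C) = 1/(-3 + C)
O = 9 (O = (-3)² = 9)
z = -25/3 (z = 4/(-3 + 0) - 7 = 4/(-3) - 7 = -⅓*4 - 7 = -4/3 - 7 = -25/3 ≈ -8.3333)
G = 49/3 (G = 8 - 1*(-25/3) = 8 + 25/3 = 49/3 ≈ 16.333)
O + G = 9 + 49/3 = 76/3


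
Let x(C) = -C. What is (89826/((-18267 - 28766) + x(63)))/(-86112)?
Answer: 14971/675921792 ≈ 2.2149e-5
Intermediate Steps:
(89826/((-18267 - 28766) + x(63)))/(-86112) = (89826/((-18267 - 28766) - 1*63))/(-86112) = (89826/(-47033 - 63))*(-1/86112) = (89826/(-47096))*(-1/86112) = (89826*(-1/47096))*(-1/86112) = -44913/23548*(-1/86112) = 14971/675921792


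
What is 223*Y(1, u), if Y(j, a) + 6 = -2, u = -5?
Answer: -1784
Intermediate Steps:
Y(j, a) = -8 (Y(j, a) = -6 - 2 = -8)
223*Y(1, u) = 223*(-8) = -1784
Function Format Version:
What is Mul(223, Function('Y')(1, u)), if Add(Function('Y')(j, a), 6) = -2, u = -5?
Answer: -1784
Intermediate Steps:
Function('Y')(j, a) = -8 (Function('Y')(j, a) = Add(-6, -2) = -8)
Mul(223, Function('Y')(1, u)) = Mul(223, -8) = -1784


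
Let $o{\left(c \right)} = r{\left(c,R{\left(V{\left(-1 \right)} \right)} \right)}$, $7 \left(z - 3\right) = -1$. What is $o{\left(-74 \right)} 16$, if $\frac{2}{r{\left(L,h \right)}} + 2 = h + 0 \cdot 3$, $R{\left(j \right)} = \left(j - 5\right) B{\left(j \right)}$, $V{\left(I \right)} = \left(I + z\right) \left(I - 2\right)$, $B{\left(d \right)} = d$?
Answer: $\frac{392}{697} \approx 0.56241$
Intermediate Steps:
$z = \frac{20}{7}$ ($z = 3 + \frac{1}{7} \left(-1\right) = 3 - \frac{1}{7} = \frac{20}{7} \approx 2.8571$)
$V{\left(I \right)} = \left(-2 + I\right) \left(\frac{20}{7} + I\right)$ ($V{\left(I \right)} = \left(I + \frac{20}{7}\right) \left(I - 2\right) = \left(\frac{20}{7} + I\right) \left(-2 + I\right) = \left(-2 + I\right) \left(\frac{20}{7} + I\right)$)
$R{\left(j \right)} = j \left(-5 + j\right)$ ($R{\left(j \right)} = \left(j - 5\right) j = \left(-5 + j\right) j = j \left(-5 + j\right)$)
$r{\left(L,h \right)} = \frac{2}{-2 + h}$ ($r{\left(L,h \right)} = \frac{2}{-2 + \left(h + 0 \cdot 3\right)} = \frac{2}{-2 + \left(h + 0\right)} = \frac{2}{-2 + h}$)
$o{\left(c \right)} = \frac{49}{1394}$ ($o{\left(c \right)} = \frac{2}{-2 + \left(- \frac{40}{7} + \left(-1\right)^{2} + \frac{6}{7} \left(-1\right)\right) \left(-5 + \left(- \frac{40}{7} + \left(-1\right)^{2} + \frac{6}{7} \left(-1\right)\right)\right)} = \frac{2}{-2 + \left(- \frac{40}{7} + 1 - \frac{6}{7}\right) \left(-5 - \frac{39}{7}\right)} = \frac{2}{-2 - \frac{39 \left(-5 - \frac{39}{7}\right)}{7}} = \frac{2}{-2 - - \frac{2886}{49}} = \frac{2}{-2 + \frac{2886}{49}} = \frac{2}{\frac{2788}{49}} = 2 \cdot \frac{49}{2788} = \frac{49}{1394}$)
$o{\left(-74 \right)} 16 = \frac{49}{1394} \cdot 16 = \frac{392}{697}$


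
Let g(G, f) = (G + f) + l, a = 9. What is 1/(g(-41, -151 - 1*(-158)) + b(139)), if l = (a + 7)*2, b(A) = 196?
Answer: 1/194 ≈ 0.0051546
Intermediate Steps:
l = 32 (l = (9 + 7)*2 = 16*2 = 32)
g(G, f) = 32 + G + f (g(G, f) = (G + f) + 32 = 32 + G + f)
1/(g(-41, -151 - 1*(-158)) + b(139)) = 1/((32 - 41 + (-151 - 1*(-158))) + 196) = 1/((32 - 41 + (-151 + 158)) + 196) = 1/((32 - 41 + 7) + 196) = 1/(-2 + 196) = 1/194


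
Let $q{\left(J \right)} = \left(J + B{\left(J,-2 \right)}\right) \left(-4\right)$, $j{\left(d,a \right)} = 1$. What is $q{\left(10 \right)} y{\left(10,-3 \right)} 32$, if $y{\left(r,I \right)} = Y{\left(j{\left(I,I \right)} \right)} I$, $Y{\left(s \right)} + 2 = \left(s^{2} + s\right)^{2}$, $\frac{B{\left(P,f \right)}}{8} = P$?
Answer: $69120$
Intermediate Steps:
$B{\left(P,f \right)} = 8 P$
$Y{\left(s \right)} = -2 + \left(s + s^{2}\right)^{2}$ ($Y{\left(s \right)} = -2 + \left(s^{2} + s\right)^{2} = -2 + \left(s + s^{2}\right)^{2}$)
$y{\left(r,I \right)} = 2 I$ ($y{\left(r,I \right)} = \left(-2 + 1^{2} \left(1 + 1\right)^{2}\right) I = \left(-2 + 1 \cdot 2^{2}\right) I = \left(-2 + 1 \cdot 4\right) I = \left(-2 + 4\right) I = 2 I$)
$q{\left(J \right)} = - 36 J$ ($q{\left(J \right)} = \left(J + 8 J\right) \left(-4\right) = 9 J \left(-4\right) = - 36 J$)
$q{\left(10 \right)} y{\left(10,-3 \right)} 32 = \left(-36\right) 10 \cdot 2 \left(-3\right) 32 = \left(-360\right) \left(-6\right) 32 = 2160 \cdot 32 = 69120$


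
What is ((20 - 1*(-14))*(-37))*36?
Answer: -45288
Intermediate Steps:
((20 - 1*(-14))*(-37))*36 = ((20 + 14)*(-37))*36 = (34*(-37))*36 = -1258*36 = -45288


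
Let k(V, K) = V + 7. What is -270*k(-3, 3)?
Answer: -1080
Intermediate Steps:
k(V, K) = 7 + V
-270*k(-3, 3) = -270*(7 - 3) = -270*4 = -1080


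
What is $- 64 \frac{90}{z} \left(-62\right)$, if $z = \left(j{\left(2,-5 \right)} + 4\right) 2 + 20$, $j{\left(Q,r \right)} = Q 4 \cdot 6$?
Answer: $2880$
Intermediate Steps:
$j{\left(Q,r \right)} = 24 Q$ ($j{\left(Q,r \right)} = 4 Q 6 = 24 Q$)
$z = 124$ ($z = \left(24 \cdot 2 + 4\right) 2 + 20 = \left(48 + 4\right) 2 + 20 = 52 \cdot 2 + 20 = 104 + 20 = 124$)
$- 64 \frac{90}{z} \left(-62\right) = - 64 \cdot \frac{90}{124} \left(-62\right) = - 64 \cdot 90 \cdot \frac{1}{124} \left(-62\right) = \left(-64\right) \frac{45}{62} \left(-62\right) = \left(- \frac{1440}{31}\right) \left(-62\right) = 2880$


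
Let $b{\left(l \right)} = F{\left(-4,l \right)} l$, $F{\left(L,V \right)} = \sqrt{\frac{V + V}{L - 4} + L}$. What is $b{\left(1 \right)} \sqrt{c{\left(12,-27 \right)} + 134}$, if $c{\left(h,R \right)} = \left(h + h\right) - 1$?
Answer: $\frac{i \sqrt{2669}}{2} \approx 25.831 i$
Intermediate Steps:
$c{\left(h,R \right)} = -1 + 2 h$ ($c{\left(h,R \right)} = 2 h - 1 = -1 + 2 h$)
$F{\left(L,V \right)} = \sqrt{L + \frac{2 V}{-4 + L}}$ ($F{\left(L,V \right)} = \sqrt{\frac{2 V}{-4 + L} + L} = \sqrt{L + \frac{2 V}{-4 + L}}$)
$b{\left(l \right)} = l \sqrt{-4 - \frac{l}{4}}$ ($b{\left(l \right)} = \sqrt{\frac{2 l - 4 \left(-4 - 4\right)}{-4 - 4}} l = \sqrt{\frac{2 l - -32}{-8}} l = \sqrt{- \frac{2 l + 32}{8}} l = \sqrt{- \frac{32 + 2 l}{8}} l = \sqrt{-4 - \frac{l}{4}} l = l \sqrt{-4 - \frac{l}{4}}$)
$b{\left(1 \right)} \sqrt{c{\left(12,-27 \right)} + 134} = \frac{1}{2} \cdot 1 \sqrt{-16 - 1} \sqrt{\left(-1 + 2 \cdot 12\right) + 134} = \frac{1}{2} \cdot 1 \sqrt{-16 - 1} \sqrt{\left(-1 + 24\right) + 134} = \frac{1}{2} \cdot 1 \sqrt{-17} \sqrt{23 + 134} = \frac{1}{2} \cdot 1 i \sqrt{17} \sqrt{157} = \frac{i \sqrt{17}}{2} \sqrt{157} = \frac{i \sqrt{2669}}{2}$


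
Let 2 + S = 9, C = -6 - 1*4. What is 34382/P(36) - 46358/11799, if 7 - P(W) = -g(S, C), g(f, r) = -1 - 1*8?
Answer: -202882967/11799 ≈ -17195.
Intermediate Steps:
C = -10 (C = -6 - 4 = -10)
S = 7 (S = -2 + 9 = 7)
g(f, r) = -9 (g(f, r) = -1 - 8 = -9)
P(W) = -2 (P(W) = 7 - (-1)*(-9) = 7 - 1*9 = 7 - 9 = -2)
34382/P(36) - 46358/11799 = 34382/(-2) - 46358/11799 = 34382*(-½) - 46358*1/11799 = -17191 - 46358/11799 = -202882967/11799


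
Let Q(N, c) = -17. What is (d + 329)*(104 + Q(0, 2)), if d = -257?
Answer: 6264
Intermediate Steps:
(d + 329)*(104 + Q(0, 2)) = (-257 + 329)*(104 - 17) = 72*87 = 6264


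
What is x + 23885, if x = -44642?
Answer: -20757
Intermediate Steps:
x + 23885 = -44642 + 23885 = -20757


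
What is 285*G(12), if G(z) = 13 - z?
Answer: 285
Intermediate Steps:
285*G(12) = 285*(13 - 1*12) = 285*(13 - 12) = 285*1 = 285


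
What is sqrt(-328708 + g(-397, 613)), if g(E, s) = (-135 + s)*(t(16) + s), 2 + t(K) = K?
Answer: I*sqrt(29002) ≈ 170.3*I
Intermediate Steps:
t(K) = -2 + K
g(E, s) = (-135 + s)*(14 + s) (g(E, s) = (-135 + s)*((-2 + 16) + s) = (-135 + s)*(14 + s))
sqrt(-328708 + g(-397, 613)) = sqrt(-328708 + (-1890 + 613**2 - 121*613)) = sqrt(-328708 + (-1890 + 375769 - 74173)) = sqrt(-328708 + 299706) = sqrt(-29002) = I*sqrt(29002)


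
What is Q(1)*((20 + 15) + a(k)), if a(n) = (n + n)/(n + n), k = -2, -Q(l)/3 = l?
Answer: -108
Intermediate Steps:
Q(l) = -3*l
a(n) = 1 (a(n) = (2*n)/((2*n)) = (2*n)*(1/(2*n)) = 1)
Q(1)*((20 + 15) + a(k)) = (-3*1)*((20 + 15) + 1) = -3*(35 + 1) = -3*36 = -108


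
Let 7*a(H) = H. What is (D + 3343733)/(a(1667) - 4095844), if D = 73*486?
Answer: -23654477/28669241 ≈ -0.82508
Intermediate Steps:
a(H) = H/7
D = 35478
(D + 3343733)/(a(1667) - 4095844) = (35478 + 3343733)/((⅐)*1667 - 4095844) = 3379211/(1667/7 - 4095844) = 3379211/(-28669241/7) = 3379211*(-7/28669241) = -23654477/28669241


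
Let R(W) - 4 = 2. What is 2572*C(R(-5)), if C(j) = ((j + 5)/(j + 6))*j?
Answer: 14146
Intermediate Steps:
R(W) = 6 (R(W) = 4 + 2 = 6)
C(j) = j*(5 + j)/(6 + j) (C(j) = ((5 + j)/(6 + j))*j = j*(5 + j)/(6 + j))
2572*C(R(-5)) = 2572*(6*(5 + 6)/(6 + 6)) = 2572*(6*11/12) = 2572*(6*(1/12)*11) = 2572*(11/2) = 14146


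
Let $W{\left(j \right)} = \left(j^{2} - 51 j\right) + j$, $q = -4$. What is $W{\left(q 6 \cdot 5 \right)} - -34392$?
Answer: $54792$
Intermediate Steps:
$W{\left(j \right)} = j^{2} - 50 j$
$W{\left(q 6 \cdot 5 \right)} - -34392 = \left(-4\right) 6 \cdot 5 \left(-50 + \left(-4\right) 6 \cdot 5\right) - -34392 = \left(-24\right) 5 \left(-50 - 120\right) + 34392 = - 120 \left(-50 - 120\right) + 34392 = \left(-120\right) \left(-170\right) + 34392 = 20400 + 34392 = 54792$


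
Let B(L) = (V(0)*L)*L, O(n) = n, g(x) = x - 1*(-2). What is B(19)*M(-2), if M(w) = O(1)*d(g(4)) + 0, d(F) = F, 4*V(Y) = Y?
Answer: 0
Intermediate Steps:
V(Y) = Y/4
g(x) = 2 + x (g(x) = x + 2 = 2 + x)
B(L) = 0 (B(L) = (((1/4)*0)*L)*L = (0*L)*L = 0*L = 0)
M(w) = 6 (M(w) = 1*(2 + 4) + 0 = 1*6 + 0 = 6 + 0 = 6)
B(19)*M(-2) = 0*6 = 0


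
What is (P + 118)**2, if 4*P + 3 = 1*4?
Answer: 223729/16 ≈ 13983.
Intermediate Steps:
P = 1/4 (P = -3/4 + (1*4)/4 = -3/4 + (1/4)*4 = -3/4 + 1 = 1/4 ≈ 0.25000)
(P + 118)**2 = (1/4 + 118)**2 = (473/4)**2 = 223729/16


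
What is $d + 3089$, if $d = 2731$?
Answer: $5820$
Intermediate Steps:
$d + 3089 = 2731 + 3089 = 5820$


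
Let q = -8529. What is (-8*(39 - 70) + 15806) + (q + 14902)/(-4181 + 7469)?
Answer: 52791925/3288 ≈ 16056.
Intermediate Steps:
(-8*(39 - 70) + 15806) + (q + 14902)/(-4181 + 7469) = (-8*(39 - 70) + 15806) + (-8529 + 14902)/(-4181 + 7469) = (-8*(-31) + 15806) + 6373/3288 = (248 + 15806) + 6373*(1/3288) = 16054 + 6373/3288 = 52791925/3288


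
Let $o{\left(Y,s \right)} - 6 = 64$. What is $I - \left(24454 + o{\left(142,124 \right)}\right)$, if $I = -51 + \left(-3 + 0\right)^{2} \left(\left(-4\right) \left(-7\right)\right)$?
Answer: $-24323$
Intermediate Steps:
$o{\left(Y,s \right)} = 70$ ($o{\left(Y,s \right)} = 6 + 64 = 70$)
$I = 201$ ($I = -51 + \left(-3\right)^{2} \cdot 28 = -51 + 9 \cdot 28 = -51 + 252 = 201$)
$I - \left(24454 + o{\left(142,124 \right)}\right) = 201 - 24524 = -24323$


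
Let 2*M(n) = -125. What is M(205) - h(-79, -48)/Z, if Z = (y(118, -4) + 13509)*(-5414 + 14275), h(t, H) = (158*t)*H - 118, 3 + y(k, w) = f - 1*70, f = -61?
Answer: -14815682411/237031750 ≈ -62.505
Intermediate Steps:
M(n) = -125/2 (M(n) = (½)*(-125) = -125/2)
y(k, w) = -134 (y(k, w) = -3 + (-61 - 1*70) = -3 + (-61 - 70) = -3 - 131 = -134)
h(t, H) = -118 + 158*H*t (h(t, H) = 158*H*t - 118 = -118 + 158*H*t)
Z = 118515875 (Z = (-134 + 13509)*(-5414 + 14275) = 13375*8861 = 118515875)
M(205) - h(-79, -48)/Z = -125/2 - (-118 + 158*(-48)*(-79))/118515875 = -125/2 - (-118 + 599136)/118515875 = -125/2 - 599018/118515875 = -14815682411/237031750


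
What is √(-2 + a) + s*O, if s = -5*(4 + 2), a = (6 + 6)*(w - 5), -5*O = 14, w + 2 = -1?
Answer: 84 + 7*I*√2 ≈ 84.0 + 9.8995*I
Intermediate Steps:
w = -3 (w = -2 - 1 = -3)
O = -14/5 (O = -⅕*14 = -14/5 ≈ -2.8000)
a = -96 (a = (6 + 6)*(-3 - 5) = 12*(-8) = -96)
s = -30 (s = -5*6 = -30)
√(-2 + a) + s*O = √(-2 - 96) - 30*(-14/5) = √(-98) + 84 = 7*I*√2 + 84 = 84 + 7*I*√2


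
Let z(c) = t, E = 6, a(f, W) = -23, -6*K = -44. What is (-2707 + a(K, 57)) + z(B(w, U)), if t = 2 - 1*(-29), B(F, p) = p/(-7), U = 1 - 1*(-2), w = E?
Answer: -2699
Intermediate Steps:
K = 22/3 (K = -1/6*(-44) = 22/3 ≈ 7.3333)
w = 6
U = 3 (U = 1 + 2 = 3)
B(F, p) = -p/7 (B(F, p) = p*(-1/7) = -p/7)
t = 31 (t = 2 + 29 = 31)
z(c) = 31
(-2707 + a(K, 57)) + z(B(w, U)) = (-2707 - 23) + 31 = -2730 + 31 = -2699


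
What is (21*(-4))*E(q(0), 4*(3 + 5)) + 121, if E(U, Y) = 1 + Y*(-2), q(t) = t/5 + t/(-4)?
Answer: 5413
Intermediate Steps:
q(t) = -t/20 (q(t) = t*(⅕) + t*(-¼) = t/5 - t/4 = -t/20)
E(U, Y) = 1 - 2*Y
(21*(-4))*E(q(0), 4*(3 + 5)) + 121 = (21*(-4))*(1 - 8*(3 + 5)) + 121 = -84*(1 - 8*8) + 121 = -84*(1 - 2*32) + 121 = -84*(1 - 64) + 121 = -84*(-63) + 121 = 5292 + 121 = 5413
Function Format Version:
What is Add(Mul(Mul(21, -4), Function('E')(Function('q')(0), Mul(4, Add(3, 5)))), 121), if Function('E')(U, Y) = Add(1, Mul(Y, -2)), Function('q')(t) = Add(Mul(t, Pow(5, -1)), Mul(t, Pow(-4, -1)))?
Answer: 5413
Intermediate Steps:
Function('q')(t) = Mul(Rational(-1, 20), t) (Function('q')(t) = Add(Mul(t, Rational(1, 5)), Mul(t, Rational(-1, 4))) = Add(Mul(Rational(1, 5), t), Mul(Rational(-1, 4), t)) = Mul(Rational(-1, 20), t))
Function('E')(U, Y) = Add(1, Mul(-2, Y))
Add(Mul(Mul(21, -4), Function('E')(Function('q')(0), Mul(4, Add(3, 5)))), 121) = Add(Mul(Mul(21, -4), Add(1, Mul(-2, Mul(4, Add(3, 5))))), 121) = Add(Mul(-84, Add(1, Mul(-2, Mul(4, 8)))), 121) = Add(Mul(-84, Add(1, Mul(-2, 32))), 121) = Add(Mul(-84, Add(1, -64)), 121) = Add(Mul(-84, -63), 121) = Add(5292, 121) = 5413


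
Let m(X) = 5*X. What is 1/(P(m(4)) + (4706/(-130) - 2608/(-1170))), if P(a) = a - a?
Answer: -585/19873 ≈ -0.029437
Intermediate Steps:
P(a) = 0
1/(P(m(4)) + (4706/(-130) - 2608/(-1170))) = 1/(0 + (4706/(-130) - 2608/(-1170))) = 1/(0 + (4706*(-1/130) - 2608*(-1/1170))) = 1/(0 + (-181/5 + 1304/585)) = 1/(0 - 19873/585) = 1/(-19873/585) = -585/19873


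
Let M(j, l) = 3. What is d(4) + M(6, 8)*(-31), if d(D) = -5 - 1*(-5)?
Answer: -93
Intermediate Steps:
d(D) = 0 (d(D) = -5 + 5 = 0)
d(4) + M(6, 8)*(-31) = 0 + 3*(-31) = 0 - 93 = -93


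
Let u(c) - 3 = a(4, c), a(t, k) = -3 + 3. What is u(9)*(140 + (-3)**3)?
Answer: 339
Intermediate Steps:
a(t, k) = 0
u(c) = 3 (u(c) = 3 + 0 = 3)
u(9)*(140 + (-3)**3) = 3*(140 + (-3)**3) = 3*(140 - 27) = 3*113 = 339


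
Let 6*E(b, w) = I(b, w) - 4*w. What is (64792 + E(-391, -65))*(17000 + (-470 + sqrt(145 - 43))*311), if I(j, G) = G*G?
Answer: -8465737215 + 40765569*sqrt(102)/2 ≈ -8.2599e+9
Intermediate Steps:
I(j, G) = G**2
E(b, w) = -2*w/3 + w**2/6 (E(b, w) = (w**2 - 4*w)/6 = -2*w/3 + w**2/6)
(64792 + E(-391, -65))*(17000 + (-470 + sqrt(145 - 43))*311) = (64792 + (1/6)*(-65)*(-4 - 65))*(17000 + (-470 + sqrt(145 - 43))*311) = (64792 + (1/6)*(-65)*(-69))*(17000 + (-470 + sqrt(102))*311) = (64792 + 1495/2)*(17000 + (-146170 + 311*sqrt(102))) = 131079*(-129170 + 311*sqrt(102))/2 = -8465737215 + 40765569*sqrt(102)/2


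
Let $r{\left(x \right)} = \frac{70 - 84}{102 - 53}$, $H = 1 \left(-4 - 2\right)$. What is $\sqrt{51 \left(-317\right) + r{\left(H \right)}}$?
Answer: $\frac{i \sqrt{792197}}{7} \approx 127.15 i$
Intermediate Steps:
$H = -6$ ($H = 1 \left(-6\right) = -6$)
$r{\left(x \right)} = - \frac{2}{7}$ ($r{\left(x \right)} = - \frac{14}{49} = \left(-14\right) \frac{1}{49} = - \frac{2}{7}$)
$\sqrt{51 \left(-317\right) + r{\left(H \right)}} = \sqrt{51 \left(-317\right) - \frac{2}{7}} = \sqrt{-16167 - \frac{2}{7}} = \sqrt{- \frac{113171}{7}} = \frac{i \sqrt{792197}}{7}$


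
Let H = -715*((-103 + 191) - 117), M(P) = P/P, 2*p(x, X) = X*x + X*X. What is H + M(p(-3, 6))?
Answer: 20736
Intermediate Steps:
p(x, X) = X²/2 + X*x/2 (p(x, X) = (X*x + X*X)/2 = (X*x + X²)/2 = (X² + X*x)/2 = X²/2 + X*x/2)
M(P) = 1
H = 20735 (H = -715*(88 - 117) = -715*(-29) = 20735)
H + M(p(-3, 6)) = 20735 + 1 = 20736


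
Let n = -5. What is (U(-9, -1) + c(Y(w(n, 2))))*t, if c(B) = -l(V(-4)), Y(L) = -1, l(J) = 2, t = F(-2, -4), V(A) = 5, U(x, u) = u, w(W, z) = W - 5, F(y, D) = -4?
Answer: 12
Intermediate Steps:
w(W, z) = -5 + W
t = -4
c(B) = -2 (c(B) = -1*2 = -2)
(U(-9, -1) + c(Y(w(n, 2))))*t = (-1 - 2)*(-4) = -3*(-4) = 12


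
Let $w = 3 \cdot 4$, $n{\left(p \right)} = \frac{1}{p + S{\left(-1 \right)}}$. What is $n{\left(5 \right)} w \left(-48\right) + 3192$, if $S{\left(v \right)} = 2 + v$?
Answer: $3096$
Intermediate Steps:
$n{\left(p \right)} = \frac{1}{1 + p}$ ($n{\left(p \right)} = \frac{1}{p + \left(2 - 1\right)} = \frac{1}{p + 1} = \frac{1}{1 + p}$)
$w = 12$
$n{\left(5 \right)} w \left(-48\right) + 3192 = \frac{1}{1 + 5} \cdot 12 \left(-48\right) + 3192 = \frac{1}{6} \cdot 12 \left(-48\right) + 3192 = 2 \left(-48\right) + 3192 = -96 + 3192 = 3096$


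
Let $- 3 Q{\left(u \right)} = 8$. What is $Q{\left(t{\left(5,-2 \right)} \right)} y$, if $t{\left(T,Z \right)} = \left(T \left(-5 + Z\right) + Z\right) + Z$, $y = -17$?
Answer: $\frac{136}{3} \approx 45.333$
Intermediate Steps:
$t{\left(T,Z \right)} = 2 Z + T \left(-5 + Z\right)$ ($t{\left(T,Z \right)} = \left(Z + T \left(-5 + Z\right)\right) + Z = 2 Z + T \left(-5 + Z\right)$)
$Q{\left(u \right)} = - \frac{8}{3}$ ($Q{\left(u \right)} = \left(- \frac{1}{3}\right) 8 = - \frac{8}{3}$)
$Q{\left(t{\left(5,-2 \right)} \right)} y = \left(- \frac{8}{3}\right) \left(-17\right) = \frac{136}{3}$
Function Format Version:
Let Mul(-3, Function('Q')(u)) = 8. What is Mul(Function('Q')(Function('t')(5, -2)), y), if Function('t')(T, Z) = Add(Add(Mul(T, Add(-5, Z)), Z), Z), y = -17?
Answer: Rational(136, 3) ≈ 45.333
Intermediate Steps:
Function('t')(T, Z) = Add(Mul(2, Z), Mul(T, Add(-5, Z))) (Function('t')(T, Z) = Add(Add(Z, Mul(T, Add(-5, Z))), Z) = Add(Mul(2, Z), Mul(T, Add(-5, Z))))
Function('Q')(u) = Rational(-8, 3) (Function('Q')(u) = Mul(Rational(-1, 3), 8) = Rational(-8, 3))
Mul(Function('Q')(Function('t')(5, -2)), y) = Mul(Rational(-8, 3), -17) = Rational(136, 3)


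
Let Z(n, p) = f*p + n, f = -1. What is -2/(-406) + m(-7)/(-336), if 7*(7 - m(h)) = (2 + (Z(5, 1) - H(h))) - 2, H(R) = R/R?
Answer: -499/34104 ≈ -0.014632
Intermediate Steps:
Z(n, p) = n - p (Z(n, p) = -p + n = n - p)
H(R) = 1
m(h) = 46/7 (m(h) = 7 - ((2 + ((5 - 1*1) - 1*1)) - 2)/7 = 7 - ((2 + ((5 - 1) - 1)) - 2)/7 = 7 - ((2 + (4 - 1)) - 2)/7 = 7 - ((2 + 3) - 2)/7 = 7 - (5 - 2)/7 = 7 - ⅐*3 = 7 - 3/7 = 46/7)
-2/(-406) + m(-7)/(-336) = -2/(-406) + (46/7)/(-336) = -2*(-1/406) + (46/7)*(-1/336) = 1/203 - 23/1176 = -499/34104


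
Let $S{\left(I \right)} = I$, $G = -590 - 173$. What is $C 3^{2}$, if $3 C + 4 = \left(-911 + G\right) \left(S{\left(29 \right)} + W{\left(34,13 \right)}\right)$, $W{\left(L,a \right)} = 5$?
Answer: $-170760$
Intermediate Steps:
$G = -763$
$C = - \frac{56920}{3}$ ($C = - \frac{4}{3} + \frac{\left(-911 - 763\right) \left(29 + 5\right)}{3} = - \frac{4}{3} + \frac{\left(-1674\right) 34}{3} = - \frac{4}{3} + \frac{1}{3} \left(-56916\right) = - \frac{4}{3} - 18972 = - \frac{56920}{3} \approx -18973.0$)
$C 3^{2} = - \frac{56920 \cdot 3^{2}}{3} = \left(- \frac{56920}{3}\right) 9 = -170760$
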